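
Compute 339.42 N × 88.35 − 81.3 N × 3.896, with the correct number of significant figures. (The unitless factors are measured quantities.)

2.967 × 10^4 N

339.42 × 88.35 = 29987.757 → 2.999 × 10^4 N (4 s.f., last digit at the 10^1 place).
81.3 × 3.896 = 316.7448 → 317 N (3 s.f., last digit at the 10^0 place).
Difference: 29671.0122 N; keep the coarser place, 10^1.
Result: 2.967 × 10^4 N.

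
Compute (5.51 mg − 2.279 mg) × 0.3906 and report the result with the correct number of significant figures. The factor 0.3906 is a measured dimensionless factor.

5.51 mg − 2.279 mg = 3.231 mg; the difference is limited to 2 decimal places (3 s.f.).
Carrying full precision, 3.231 × 0.3906 = 1.2620286 mg; 0.3906 has 4 s.f., so the result keeps min(3, 4) = 3 s.f.
Rounded to 3 significant figures: 1.26 mg.

1.26 mg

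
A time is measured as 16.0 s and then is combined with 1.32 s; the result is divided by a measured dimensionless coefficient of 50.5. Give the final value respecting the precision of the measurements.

16.0 s + 1.32 s = 17.32 s; the sum is limited to 1 decimal place (3 s.f.).
Carrying full precision, 17.32 ÷ 50.5 = 0.34297029703… s; 50.5 has 3 s.f., so the result keeps min(3, 3) = 3 s.f.
Rounded to 3 significant figures: 0.343 s.

0.343 s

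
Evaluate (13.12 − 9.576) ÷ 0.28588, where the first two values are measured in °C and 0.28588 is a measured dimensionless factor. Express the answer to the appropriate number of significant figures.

13.12 °C − 9.576 °C = 3.544 °C; the difference is limited to 2 decimal places (3 s.f.).
Carrying full precision, 3.544 ÷ 0.28588 = 12.3968098503… °C; 0.28588 has 5 s.f., so the result keeps min(3, 5) = 3 s.f.
Rounded to 3 significant figures: 12.4 °C.

12.4 °C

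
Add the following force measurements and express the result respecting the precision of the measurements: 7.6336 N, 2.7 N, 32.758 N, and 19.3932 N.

62.5 N

7.6336 N + 2.7 N + 32.758 N + 19.3932 N = 62.4848 N.
Addition/subtraction keeps the fewest decimal places: 7.6336 → 4 decimal places, 2.7 → 1 decimal place, 32.758 → 3 decimal places, 19.3932 → 4 decimal places; limit is 1.
Rounded to 1 decimal place: 62.5 N.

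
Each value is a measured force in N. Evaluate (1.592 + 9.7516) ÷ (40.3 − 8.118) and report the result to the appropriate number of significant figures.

0.352

1.592 + 9.7516 = 11.3436, limited to 3 d.p. → 5 s.f.; 40.3 − 8.118 = 32.182, limited to 1 d.p. → 3 s.f.
Carrying full precision, 11.3436 ÷ 32.182 = 0.352482754335…; keep min(5, 3) = 3 s.f.
Rounded to 3 significant figures: 0.352.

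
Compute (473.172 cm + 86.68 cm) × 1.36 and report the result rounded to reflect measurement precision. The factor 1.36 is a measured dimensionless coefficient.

473.172 cm + 86.68 cm = 559.852 cm; the sum is limited to 2 decimal places (5 s.f.).
Carrying full precision, 559.852 × 1.36 = 761.39872 cm; 1.36 has 3 s.f., so the result keeps min(5, 3) = 3 s.f.
Rounded to 3 significant figures: 761 cm.

761 cm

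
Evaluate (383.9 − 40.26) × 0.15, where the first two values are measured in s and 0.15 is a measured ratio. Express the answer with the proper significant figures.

52 s

383.9 s − 40.26 s = 343.64 s; the difference is limited to 1 decimal place (4 s.f.).
Carrying full precision, 343.64 × 0.15 = 51.546 s; 0.15 has 2 s.f., so the result keeps min(4, 2) = 2 s.f.
Rounded to 2 significant figures: 52 s.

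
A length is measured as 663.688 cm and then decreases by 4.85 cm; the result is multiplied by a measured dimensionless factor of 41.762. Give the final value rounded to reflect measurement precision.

663.688 cm − 4.85 cm = 658.838 cm; the difference is limited to 2 decimal places (5 s.f.).
Carrying full precision, 658.838 × 41.762 = 27514.392556 cm; 41.762 has 5 s.f., so the result keeps min(5, 5) = 5 s.f.
Rounded to 5 significant figures: 27514 cm.

27514 cm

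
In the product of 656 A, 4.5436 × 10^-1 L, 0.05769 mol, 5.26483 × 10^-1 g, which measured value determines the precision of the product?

656 A

656 A → 3 s.f.; 4.5436 × 10^-1 L → 5 s.f.; 0.05769 mol → 4 s.f.; 5.26483 × 10^-1 g → 6 s.f.
The fewest is 3 significant figures, from 656 A.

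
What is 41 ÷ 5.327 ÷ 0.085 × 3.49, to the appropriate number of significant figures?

3.2 × 10²

41 ÷ 5.327 ÷ 0.085 × 3.49 = 316.014973664…
Multiplication/division keeps the fewest significant figures: 41 → 2 s.f., 5.327 → 4 s.f., 0.085 → 2 s.f., 3.49 → 3 s.f.; limit is 2.
Rounded to 2 significant figures: 3.2 × 10².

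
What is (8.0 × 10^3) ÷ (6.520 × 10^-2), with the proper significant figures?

1.2 × 10^5

(8.0 × 10^3) ÷ (6.520 × 10^-2) = 122699.386503…
Multiplication/division keeps the fewest significant figures: 8.0 × 10^3 → 2 s.f., 6.520 × 10^-2 → 4 s.f.; limit is 2.
Rounded to 2 significant figures: 1.2 × 10^5.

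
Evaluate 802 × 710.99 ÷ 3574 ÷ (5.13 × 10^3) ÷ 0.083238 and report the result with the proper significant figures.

802 × 710.99 ÷ 3574 ÷ (5.13 × 10^3) ÷ 0.083238 = 0.373632211788…
Multiplication/division keeps the fewest significant figures: 802 → 3 s.f., 710.99 → 5 s.f., 3574 → 4 s.f., 5.13 × 10^3 → 3 s.f., 0.083238 → 5 s.f.; limit is 3.
Rounded to 3 significant figures: 0.374.

0.374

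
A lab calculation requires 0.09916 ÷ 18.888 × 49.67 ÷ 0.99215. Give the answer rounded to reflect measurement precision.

0.09916 ÷ 18.888 × 49.67 ÷ 0.99215 = 0.262825420124…
Multiplication/division keeps the fewest significant figures: 0.09916 → 4 s.f., 18.888 → 5 s.f., 49.67 → 4 s.f., 0.99215 → 5 s.f.; limit is 4.
Rounded to 4 significant figures: 0.2628.

0.2628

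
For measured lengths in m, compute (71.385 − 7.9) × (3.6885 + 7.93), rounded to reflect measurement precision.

738 m²

71.385 − 7.9 = 63.485, limited to 1 d.p. → 3 s.f.; 3.6885 + 7.93 = 11.6185, limited to 2 d.p. → 4 s.f.
Carrying full precision, 63.485 × 11.6185 = 737.6004725; keep min(3, 4) = 3 s.f.
Rounded to 3 significant figures: 738 m².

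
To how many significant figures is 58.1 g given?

3

58.1: every digit is nonzero and significant.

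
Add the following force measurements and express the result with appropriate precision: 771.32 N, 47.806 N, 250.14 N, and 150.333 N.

1219.60 N

771.32 N + 47.806 N + 250.14 N + 150.333 N = 1219.599 N.
Addition/subtraction keeps the fewest decimal places: 771.32 → 2 decimal places, 47.806 → 3 decimal places, 250.14 → 2 decimal places, 150.333 → 3 decimal places; limit is 2.
Rounded to 2 decimal places: 1219.60 N.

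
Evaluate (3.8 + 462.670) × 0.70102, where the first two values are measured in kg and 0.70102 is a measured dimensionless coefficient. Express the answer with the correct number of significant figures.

3.8 kg + 462.670 kg = 466.470 kg; the sum is limited to 1 decimal place (4 s.f.).
Carrying full precision, 466.470 × 0.70102 = 327.0047994 kg; 0.70102 has 5 s.f., so the result keeps min(4, 5) = 4 s.f.
Rounded to 4 significant figures: 327.0 kg.

327.0 kg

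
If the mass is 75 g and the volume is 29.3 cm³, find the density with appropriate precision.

density = 75 g ÷ 29.3 cm³ = 2.55972696246… g/cm³.
75 has 2 significant figures; 29.3 has 3.
Division/multiplication keeps the fewest: 2 significant figures.
Rounded: 2.6 g/cm³.

2.6 g/cm³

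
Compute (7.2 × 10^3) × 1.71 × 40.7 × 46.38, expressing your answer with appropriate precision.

(7.2 × 10^3) × 1.71 × 40.7 × 46.38 = 23240943.792
Multiplication/division keeps the fewest significant figures: 7.2 × 10^3 → 2 s.f., 1.71 → 3 s.f., 40.7 → 3 s.f., 46.38 → 4 s.f.; limit is 2.
Rounded to 2 significant figures: 2.3 × 10^7.

2.3 × 10^7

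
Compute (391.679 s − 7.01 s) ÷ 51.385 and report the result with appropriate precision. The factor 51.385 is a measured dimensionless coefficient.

391.679 s − 7.01 s = 384.669 s; the difference is limited to 2 decimal places (5 s.f.).
Carrying full precision, 384.669 ÷ 51.385 = 7.48601732023… s; 51.385 has 5 s.f., so the result keeps min(5, 5) = 5 s.f.
Rounded to 5 significant figures: 7.4860 s.

7.4860 s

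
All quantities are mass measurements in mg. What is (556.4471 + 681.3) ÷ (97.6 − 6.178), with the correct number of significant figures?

13.5

556.4471 + 681.3 = 1237.7471, limited to 1 d.p. → 5 s.f.; 97.6 − 6.178 = 91.422, limited to 1 d.p. → 3 s.f.
Carrying full precision, 1237.7471 ÷ 91.422 = 13.5388320098…; keep min(5, 3) = 3 s.f.
Rounded to 3 significant figures: 13.5.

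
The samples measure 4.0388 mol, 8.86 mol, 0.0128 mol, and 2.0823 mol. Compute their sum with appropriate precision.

14.99 mol

4.0388 mol + 8.86 mol + 0.0128 mol + 2.0823 mol = 14.9939 mol.
Addition/subtraction keeps the fewest decimal places: 4.0388 → 4 decimal places, 8.86 → 2 decimal places, 0.0128 → 4 decimal places, 2.0823 → 4 decimal places; limit is 2.
Rounded to 2 decimal places: 14.99 mol.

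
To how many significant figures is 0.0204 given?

0.0204: leading zeros are not significant; zeros between nonzero digits are significant.

3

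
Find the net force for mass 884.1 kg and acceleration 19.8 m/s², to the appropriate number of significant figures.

1.75 × 10^4 N

net force = 884.1 kg × 19.8 m/s² = 17505.18 N.
884.1 has 4 significant figures; 19.8 has 3.
Division/multiplication keeps the fewest: 3 significant figures.
Rounded: 1.75 × 10^4 N.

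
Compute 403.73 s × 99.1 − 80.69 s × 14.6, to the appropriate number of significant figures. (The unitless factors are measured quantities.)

403.73 × 99.1 = 40009.643 → 4.00 × 10^4 s (3 s.f., last digit at the 10^2 place).
80.69 × 14.6 = 1178.074 → 1.18 × 10^3 s (3 s.f., last digit at the 10^1 place).
Difference: 38831.569 s; keep the coarser place, 10^2.
Result: 3.88 × 10^4 s.

3.88 × 10^4 s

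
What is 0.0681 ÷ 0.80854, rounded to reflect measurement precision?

0.0842

0.0681 ÷ 0.80854 = 0.0842258886388…
Multiplication/division keeps the fewest significant figures: 0.0681 → 3 s.f., 0.80854 → 5 s.f.; limit is 3.
Rounded to 3 significant figures: 0.0842.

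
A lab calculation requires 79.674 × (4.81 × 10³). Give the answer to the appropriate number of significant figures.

3.83 × 10⁵

79.674 × (4.81 × 10³) = 383231.94
Multiplication/division keeps the fewest significant figures: 79.674 → 5 s.f., 4.81 × 10³ → 3 s.f.; limit is 3.
Rounded to 3 significant figures: 3.83 × 10⁵.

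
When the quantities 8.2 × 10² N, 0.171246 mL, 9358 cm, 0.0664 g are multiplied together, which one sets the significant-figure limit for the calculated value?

8.2 × 10² N → 2 s.f.; 0.171246 mL → 6 s.f.; 9358 cm → 4 s.f.; 0.0664 g → 3 s.f.
The fewest is 2 significant figures, from 8.2 × 10² N.

8.2 × 10² N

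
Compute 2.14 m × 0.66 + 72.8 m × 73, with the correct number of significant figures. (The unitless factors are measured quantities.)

5.3 × 10³ m

2.14 × 0.66 = 1.4124 → 1.4 m (2 s.f., last digit at the 10^-1 place).
72.8 × 73 = 5314.4 → 5.3 × 10³ m (2 s.f., last digit at the 10^2 place).
Sum: 5315.8124 m; keep the coarser place, 10^2.
Result: 5.3 × 10³ m.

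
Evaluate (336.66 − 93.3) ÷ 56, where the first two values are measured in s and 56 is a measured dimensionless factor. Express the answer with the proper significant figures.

336.66 s − 93.3 s = 243.36 s; the difference is limited to 1 decimal place (4 s.f.).
Carrying full precision, 243.36 ÷ 56 = 4.34571428571… s; 56 has 2 s.f., so the result keeps min(4, 2) = 2 s.f.
Rounded to 2 significant figures: 4.3 s.

4.3 s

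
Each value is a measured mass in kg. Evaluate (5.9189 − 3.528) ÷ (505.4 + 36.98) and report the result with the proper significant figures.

0.004408

5.9189 − 3.528 = 2.3909, limited to 3 d.p. → 4 s.f.; 505.4 + 36.98 = 542.38, limited to 1 d.p. → 4 s.f.
Carrying full precision, 2.3909 ÷ 542.38 = 0.00440816401785…; keep min(4, 4) = 4 s.f.
Rounded to 4 significant figures: 0.004408.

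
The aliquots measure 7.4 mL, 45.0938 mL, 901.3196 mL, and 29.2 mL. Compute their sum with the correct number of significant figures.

7.4 mL + 45.0938 mL + 901.3196 mL + 29.2 mL = 983.0134 mL.
Addition/subtraction keeps the fewest decimal places: 7.4 → 1 decimal place, 45.0938 → 4 decimal places, 901.3196 → 4 decimal places, 29.2 → 1 decimal place; limit is 1.
Rounded to 1 decimal place: 983.0 mL.

983.0 mL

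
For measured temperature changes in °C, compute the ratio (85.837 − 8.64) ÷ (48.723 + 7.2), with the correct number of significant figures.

1.38

85.837 − 8.64 = 77.197, limited to 2 d.p. → 4 s.f.; 48.723 + 7.2 = 55.923, limited to 1 d.p. → 3 s.f.
Carrying full precision, 77.197 ÷ 55.923 = 1.38041592905…; keep min(4, 3) = 3 s.f.
Rounded to 3 significant figures: 1.38.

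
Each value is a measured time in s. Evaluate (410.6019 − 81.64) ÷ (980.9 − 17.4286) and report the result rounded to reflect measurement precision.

0.3414

410.6019 − 81.64 = 328.9619, limited to 2 d.p. → 5 s.f.; 980.9 − 17.4286 = 963.4714, limited to 1 d.p. → 4 s.f.
Carrying full precision, 328.9619 ÷ 963.4714 = 0.34143400624…; keep min(5, 4) = 4 s.f.
Rounded to 4 significant figures: 0.3414.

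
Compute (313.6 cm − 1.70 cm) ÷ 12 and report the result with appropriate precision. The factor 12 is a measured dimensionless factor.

313.6 cm − 1.70 cm = 311.90 cm; the difference is limited to 1 decimal place (4 s.f.).
Carrying full precision, 311.90 ÷ 12 = 25.9916666667… cm; 12 has 2 s.f., so the result keeps min(4, 2) = 2 s.f.
Rounded to 2 significant figures: 26 cm.

26 cm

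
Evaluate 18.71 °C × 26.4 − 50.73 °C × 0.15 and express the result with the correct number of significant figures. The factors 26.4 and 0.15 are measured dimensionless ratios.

18.71 × 26.4 = 493.944 → 494 °C (3 s.f., last digit at the 10^0 place).
50.73 × 0.15 = 7.6095 → 7.6 °C (2 s.f., last digit at the 10^-1 place).
Difference: 486.3345 °C; keep the coarser place, 10^0.
Result: 4.86 × 10² °C.

4.86 × 10² °C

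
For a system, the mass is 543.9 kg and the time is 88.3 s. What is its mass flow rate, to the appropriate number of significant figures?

6.16 kg/s

mass flow rate = 543.9 kg ÷ 88.3 s = 6.15968289921… kg/s.
543.9 has 4 significant figures; 88.3 has 3.
Division/multiplication keeps the fewest: 3 significant figures.
Rounded: 6.16 kg/s.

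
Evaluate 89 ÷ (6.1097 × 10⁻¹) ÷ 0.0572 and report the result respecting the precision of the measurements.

89 ÷ (6.1097 × 10⁻¹) ÷ 0.0572 = 2546.67832454…
Multiplication/division keeps the fewest significant figures: 89 → 2 s.f., 6.1097 × 10⁻¹ → 5 s.f., 0.0572 → 3 s.f.; limit is 2.
Rounded to 2 significant figures: 2.5 × 10³.

2.5 × 10³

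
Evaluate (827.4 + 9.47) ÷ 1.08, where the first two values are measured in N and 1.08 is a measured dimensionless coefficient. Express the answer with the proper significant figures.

827.4 N + 9.47 N = 836.87 N; the sum is limited to 1 decimal place (4 s.f.).
Carrying full precision, 836.87 ÷ 1.08 = 774.87962963… N; 1.08 has 3 s.f., so the result keeps min(4, 3) = 3 s.f.
Rounded to 3 significant figures: 775 N.

775 N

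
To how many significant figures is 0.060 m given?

2

0.060: leading zeros are not significant; trailing zeros after a decimal point are significant.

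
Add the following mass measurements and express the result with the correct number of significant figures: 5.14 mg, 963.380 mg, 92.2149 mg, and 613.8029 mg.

5.14 mg + 963.380 mg + 92.2149 mg + 613.8029 mg = 1674.5378 mg.
Addition/subtraction keeps the fewest decimal places: 5.14 → 2 decimal places, 963.380 → 3 decimal places, 92.2149 → 4 decimal places, 613.8029 → 4 decimal places; limit is 2.
Rounded to 2 decimal places: 1674.54 mg.

1674.54 mg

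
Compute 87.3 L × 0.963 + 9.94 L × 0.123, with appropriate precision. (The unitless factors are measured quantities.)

85.3 L

87.3 × 0.963 = 84.0699 → 84.1 L (3 s.f., last digit at the 10^-1 place).
9.94 × 0.123 = 1.22262 → 1.22 L (3 s.f., last digit at the 10^-2 place).
Sum: 85.29252 L; keep the coarser place, 10^-1.
Result: 85.3 L.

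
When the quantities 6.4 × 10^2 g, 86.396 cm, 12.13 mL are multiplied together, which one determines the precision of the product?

6.4 × 10^2 g → 2 s.f.; 86.396 cm → 5 s.f.; 12.13 mL → 4 s.f.
The fewest is 2 significant figures, from 6.4 × 10^2 g.

6.4 × 10^2 g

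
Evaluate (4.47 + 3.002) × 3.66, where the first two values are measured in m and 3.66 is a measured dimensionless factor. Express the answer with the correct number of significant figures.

4.47 m + 3.002 m = 7.472 m; the sum is limited to 2 decimal places (3 s.f.).
Carrying full precision, 7.472 × 3.66 = 27.34752 m; 3.66 has 3 s.f., so the result keeps min(3, 3) = 3 s.f.
Rounded to 3 significant figures: 27.3 m.

27.3 m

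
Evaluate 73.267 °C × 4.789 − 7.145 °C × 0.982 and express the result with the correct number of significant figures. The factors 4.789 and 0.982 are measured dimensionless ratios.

73.267 × 4.789 = 350.875663 → 350.9 °C (4 s.f., last digit at the 10^-1 place).
7.145 × 0.982 = 7.01639 → 7.02 °C (3 s.f., last digit at the 10^-2 place).
Difference: 343.859273 °C; keep the coarser place, 10^-1.
Result: 343.9 °C.

343.9 °C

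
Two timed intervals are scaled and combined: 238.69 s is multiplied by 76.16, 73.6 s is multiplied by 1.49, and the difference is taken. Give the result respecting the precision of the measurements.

1.807 × 10⁴ s

238.69 × 76.16 = 18178.6304 → 1.818 × 10⁴ s (4 s.f., last digit at the 10^1 place).
73.6 × 1.49 = 109.664 → 1.10 × 10² s (3 s.f., last digit at the 10^0 place).
Difference: 18068.9664 s; keep the coarser place, 10^1.
Result: 1.807 × 10⁴ s.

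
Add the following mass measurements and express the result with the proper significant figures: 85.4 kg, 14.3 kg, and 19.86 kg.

119.6 kg

85.4 kg + 14.3 kg + 19.86 kg = 119.56 kg.
Addition/subtraction keeps the fewest decimal places: 85.4 → 1 decimal place, 14.3 → 1 decimal place, 19.86 → 2 decimal places; limit is 1.
Rounded to 1 decimal place: 119.6 kg.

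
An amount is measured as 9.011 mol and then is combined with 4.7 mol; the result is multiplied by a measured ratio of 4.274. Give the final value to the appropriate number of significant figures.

58.6 mol

9.011 mol + 4.7 mol = 13.711 mol; the sum is limited to 1 decimal place (3 s.f.).
Carrying full precision, 13.711 × 4.274 = 58.600814 mol; 4.274 has 4 s.f., so the result keeps min(3, 4) = 3 s.f.
Rounded to 3 significant figures: 58.6 mol.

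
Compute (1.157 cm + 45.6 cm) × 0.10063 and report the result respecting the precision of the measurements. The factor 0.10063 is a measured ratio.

4.71 cm

1.157 cm + 45.6 cm = 46.757 cm; the sum is limited to 1 decimal place (3 s.f.).
Carrying full precision, 46.757 × 0.10063 = 4.70515691 cm; 0.10063 has 5 s.f., so the result keeps min(3, 5) = 3 s.f.
Rounded to 3 significant figures: 4.71 cm.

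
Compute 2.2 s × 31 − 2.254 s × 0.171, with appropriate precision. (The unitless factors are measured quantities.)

2.2 × 31 = 68.2 → 68 s (2 s.f., last digit at the 10^0 place).
2.254 × 0.171 = 0.385434 → 0.385 s (3 s.f., last digit at the 10^-3 place).
Difference: 67.814566 s; keep the coarser place, 10^0.
Result: 68 s.

68 s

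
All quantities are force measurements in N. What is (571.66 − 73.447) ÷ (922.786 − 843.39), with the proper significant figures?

571.66 − 73.447 = 498.213, limited to 2 d.p. → 5 s.f.; 922.786 − 843.39 = 79.396, limited to 2 d.p. → 4 s.f.
Carrying full precision, 498.213 ÷ 79.396 = 6.27503904479…; keep min(5, 4) = 4 s.f.
Rounded to 4 significant figures: 6.275.

6.275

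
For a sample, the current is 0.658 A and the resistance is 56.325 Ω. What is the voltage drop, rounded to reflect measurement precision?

voltage drop = 0.658 A × 56.325 Ω = 37.06185 V.
0.658 has 3 significant figures; 56.325 has 5.
Division/multiplication keeps the fewest: 3 significant figures.
Rounded: 37.1 V.

37.1 V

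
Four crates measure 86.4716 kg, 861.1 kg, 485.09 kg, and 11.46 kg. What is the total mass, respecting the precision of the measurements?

1444.1 kg

86.4716 kg + 861.1 kg + 485.09 kg + 11.46 kg = 1444.1216 kg.
Addition/subtraction keeps the fewest decimal places: 86.4716 → 4 decimal places, 861.1 → 1 decimal place, 485.09 → 2 decimal places, 11.46 → 2 decimal places; limit is 1.
Rounded to 1 decimal place: 1444.1 kg.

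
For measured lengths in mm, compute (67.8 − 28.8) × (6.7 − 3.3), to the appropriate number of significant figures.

1.3 × 10² mm²

67.8 − 28.8 = 39.0, limited to 1 d.p. → 3 s.f.; 6.7 − 3.3 = 3.4, limited to 1 d.p. → 2 s.f.
Carrying full precision, 39.0 × 3.4 = 132.6; keep min(3, 2) = 2 s.f.
Rounded to 2 significant figures: 1.3 × 10² mm².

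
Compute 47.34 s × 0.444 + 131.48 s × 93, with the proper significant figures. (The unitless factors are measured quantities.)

47.34 × 0.444 = 21.01896 → 21.0 s (3 s.f., last digit at the 10^-1 place).
131.48 × 93 = 12227.64 → 1.2 × 10⁴ s (2 s.f., last digit at the 10^3 place).
Sum: 12248.65896 s; keep the coarser place, 10^3.
Result: 1.2 × 10⁴ s.

1.2 × 10⁴ s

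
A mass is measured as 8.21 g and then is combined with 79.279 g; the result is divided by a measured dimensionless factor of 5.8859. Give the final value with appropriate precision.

14.86 g

8.21 g + 79.279 g = 87.489 g; the sum is limited to 2 decimal places (4 s.f.).
Carrying full precision, 87.489 ÷ 5.8859 = 14.8641669074… g; 5.8859 has 5 s.f., so the result keeps min(4, 5) = 4 s.f.
Rounded to 4 significant figures: 14.86 g.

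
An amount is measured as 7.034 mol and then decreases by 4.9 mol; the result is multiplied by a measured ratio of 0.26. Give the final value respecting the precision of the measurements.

0.55 mol

7.034 mol − 4.9 mol = 2.134 mol; the difference is limited to 1 decimal place (2 s.f.).
Carrying full precision, 2.134 × 0.26 = 0.55484 mol; 0.26 has 2 s.f., so the result keeps min(2, 2) = 2 s.f.
Rounded to 2 significant figures: 0.55 mol.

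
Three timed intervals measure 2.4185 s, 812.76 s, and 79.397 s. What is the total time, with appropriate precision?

894.58 s

2.4185 s + 812.76 s + 79.397 s = 894.5755 s.
Addition/subtraction keeps the fewest decimal places: 2.4185 → 4 decimal places, 812.76 → 2 decimal places, 79.397 → 3 decimal places; limit is 2.
Rounded to 2 decimal places: 894.58 s.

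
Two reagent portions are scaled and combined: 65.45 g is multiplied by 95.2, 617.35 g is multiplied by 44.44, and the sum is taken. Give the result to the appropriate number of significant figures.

65.45 × 95.2 = 6230.84 → 6.23 × 10^3 g (3 s.f., last digit at the 10^1 place).
617.35 × 44.44 = 27435.034 → 2.744 × 10^4 g (4 s.f., last digit at the 10^1 place).
Sum: 33665.874 g; keep the coarser place, 10^1.
Result: 3.367 × 10^4 g.

3.367 × 10^4 g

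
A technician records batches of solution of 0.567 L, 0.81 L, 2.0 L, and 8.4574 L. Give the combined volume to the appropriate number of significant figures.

11.8 L

0.567 L + 0.81 L + 2.0 L + 8.4574 L = 11.8344 L.
Addition/subtraction keeps the fewest decimal places: 0.567 → 3 decimal places, 0.81 → 2 decimal places, 2.0 → 1 decimal place, 8.4574 → 4 decimal places; limit is 1.
Rounded to 1 decimal place: 11.8 L.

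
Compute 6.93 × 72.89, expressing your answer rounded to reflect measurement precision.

6.93 × 72.89 = 505.1277
Multiplication/division keeps the fewest significant figures: 6.93 → 3 s.f., 72.89 → 4 s.f.; limit is 3.
Rounded to 3 significant figures: 505.

505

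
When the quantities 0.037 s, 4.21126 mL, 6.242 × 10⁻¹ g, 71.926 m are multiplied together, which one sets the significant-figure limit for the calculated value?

0.037 s

0.037 s → 2 s.f.; 4.21126 mL → 6 s.f.; 6.242 × 10⁻¹ g → 4 s.f.; 71.926 m → 5 s.f.
The fewest is 2 significant figures, from 0.037 s.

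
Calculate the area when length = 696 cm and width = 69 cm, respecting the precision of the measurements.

area = 696 cm × 69 cm = 48024 cm².
696 has 3 significant figures; 69 has 2.
Division/multiplication keeps the fewest: 2 significant figures.
Rounded: 4.8 × 10⁴ cm².

4.8 × 10⁴ cm²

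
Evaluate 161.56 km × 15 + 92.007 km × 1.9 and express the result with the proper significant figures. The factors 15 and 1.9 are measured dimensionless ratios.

2.6 × 10^3 km

161.56 × 15 = 2423.4 → 2.4 × 10^3 km (2 s.f., last digit at the 10^2 place).
92.007 × 1.9 = 174.8133 → 1.7 × 10^2 km (2 s.f., last digit at the 10^1 place).
Sum: 2598.2133 km; keep the coarser place, 10^2.
Result: 2.6 × 10^3 km.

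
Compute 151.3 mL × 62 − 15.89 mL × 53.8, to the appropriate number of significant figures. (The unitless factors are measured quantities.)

151.3 × 62 = 9380.6 → 9.4 × 10³ mL (2 s.f., last digit at the 10^2 place).
15.89 × 53.8 = 854.882 → 855 mL (3 s.f., last digit at the 10^0 place).
Difference: 8525.718 mL; keep the coarser place, 10^2.
Result: 8.5 × 10³ mL.

8.5 × 10³ mL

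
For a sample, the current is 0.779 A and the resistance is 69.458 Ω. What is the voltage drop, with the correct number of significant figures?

voltage drop = 0.779 A × 69.458 Ω = 54.107782 V.
0.779 has 3 significant figures; 69.458 has 5.
Division/multiplication keeps the fewest: 3 significant figures.
Rounded: 54.1 V.

54.1 V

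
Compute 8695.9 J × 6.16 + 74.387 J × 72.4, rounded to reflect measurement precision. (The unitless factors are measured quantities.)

5.90 × 10^4 J

8695.9 × 6.16 = 53566.744 → 5.36 × 10^4 J (3 s.f., last digit at the 10^2 place).
74.387 × 72.4 = 5385.6188 → 5.39 × 10^3 J (3 s.f., last digit at the 10^1 place).
Sum: 58952.3628 J; keep the coarser place, 10^2.
Result: 5.90 × 10^4 J.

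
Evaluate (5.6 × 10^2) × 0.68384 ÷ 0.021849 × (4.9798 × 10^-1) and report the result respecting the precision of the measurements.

(5.6 × 10^2) × 0.68384 ÷ 0.021849 × (4.9798 × 10^-1) = 8728.16331146…
Multiplication/division keeps the fewest significant figures: 5.6 × 10^2 → 2 s.f., 0.68384 → 5 s.f., 0.021849 → 5 s.f., 4.9798 × 10^-1 → 5 s.f.; limit is 2.
Rounded to 2 significant figures: 8.7 × 10^3.

8.7 × 10^3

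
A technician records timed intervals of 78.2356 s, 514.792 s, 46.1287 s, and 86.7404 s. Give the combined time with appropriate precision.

78.2356 s + 514.792 s + 46.1287 s + 86.7404 s = 725.8967 s.
Addition/subtraction keeps the fewest decimal places: 78.2356 → 4 decimal places, 514.792 → 3 decimal places, 46.1287 → 4 decimal places, 86.7404 → 4 decimal places; limit is 3.
Rounded to 3 decimal places: 725.897 s.

725.897 s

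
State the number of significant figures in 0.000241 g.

3

0.000241: leading zeros are not significant.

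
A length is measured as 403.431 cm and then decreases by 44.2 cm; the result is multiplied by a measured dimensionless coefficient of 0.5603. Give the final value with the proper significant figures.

403.431 cm − 44.2 cm = 359.231 cm; the difference is limited to 1 decimal place (4 s.f.).
Carrying full precision, 359.231 × 0.5603 = 201.2771293 cm; 0.5603 has 4 s.f., so the result keeps min(4, 4) = 4 s.f.
Rounded to 4 significant figures: 201.3 cm.

201.3 cm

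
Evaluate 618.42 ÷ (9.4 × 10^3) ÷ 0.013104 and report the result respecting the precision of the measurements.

618.42 ÷ (9.4 × 10^3) ÷ 0.013104 = 5.02055568545…
Multiplication/division keeps the fewest significant figures: 618.42 → 5 s.f., 9.4 × 10^3 → 2 s.f., 0.013104 → 5 s.f.; limit is 2.
Rounded to 2 significant figures: 5.0.

5.0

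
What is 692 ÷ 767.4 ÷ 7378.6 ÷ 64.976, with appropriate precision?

692 ÷ 767.4 ÷ 7378.6 ÷ 64.976 = 0.00000188086385214…
Multiplication/division keeps the fewest significant figures: 692 → 3 s.f., 767.4 → 4 s.f., 7378.6 → 5 s.f., 64.976 → 5 s.f.; limit is 3.
Rounded to 3 significant figures: 1.88 × 10⁻⁶.

1.88 × 10⁻⁶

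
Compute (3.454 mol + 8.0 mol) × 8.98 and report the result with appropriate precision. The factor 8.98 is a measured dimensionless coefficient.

3.454 mol + 8.0 mol = 11.454 mol; the sum is limited to 1 decimal place (3 s.f.).
Carrying full precision, 11.454 × 8.98 = 102.85692 mol; 8.98 has 3 s.f., so the result keeps min(3, 3) = 3 s.f.
Rounded to 3 significant figures: 103 mol.

103 mol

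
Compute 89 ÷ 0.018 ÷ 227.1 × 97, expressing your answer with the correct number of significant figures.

89 ÷ 0.018 ÷ 227.1 × 97 = 2111.89392827…
Multiplication/division keeps the fewest significant figures: 89 → 2 s.f., 0.018 → 2 s.f., 227.1 → 4 s.f., 97 → 2 s.f.; limit is 2.
Rounded to 2 significant figures: 2.1 × 10^3.

2.1 × 10^3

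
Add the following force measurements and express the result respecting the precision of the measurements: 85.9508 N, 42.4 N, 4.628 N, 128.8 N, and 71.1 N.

3.329 × 10^2 N

85.9508 N + 42.4 N + 4.628 N + 128.8 N + 71.1 N = 332.8788 N.
Addition/subtraction keeps the fewest decimal places: 85.9508 → 4 decimal places, 42.4 → 1 decimal place, 4.628 → 3 decimal places, 128.8 → 1 decimal place, 71.1 → 1 decimal place; limit is 1.
Rounded to 1 decimal place: 3.329 × 10^2 N.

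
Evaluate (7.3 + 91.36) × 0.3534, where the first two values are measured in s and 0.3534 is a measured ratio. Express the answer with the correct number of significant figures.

34.9 s

7.3 s + 91.36 s = 98.66 s; the sum is limited to 1 decimal place (3 s.f.).
Carrying full precision, 98.66 × 0.3534 = 34.866444 s; 0.3534 has 4 s.f., so the result keeps min(3, 4) = 3 s.f.
Rounded to 3 significant figures: 34.9 s.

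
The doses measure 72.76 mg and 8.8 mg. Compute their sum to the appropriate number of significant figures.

72.76 mg + 8.8 mg = 81.56 mg.
Addition/subtraction keeps the fewest decimal places: 72.76 → 2 decimal places, 8.8 → 1 decimal place; limit is 1.
Rounded to 1 decimal place: 81.6 mg.

81.6 mg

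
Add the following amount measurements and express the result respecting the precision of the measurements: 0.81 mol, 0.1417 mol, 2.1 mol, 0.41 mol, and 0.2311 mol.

0.81 mol + 0.1417 mol + 2.1 mol + 0.41 mol + 0.2311 mol = 3.6928 mol.
Addition/subtraction keeps the fewest decimal places: 0.81 → 2 decimal places, 0.1417 → 4 decimal places, 2.1 → 1 decimal place, 0.41 → 2 decimal places, 0.2311 → 4 decimal places; limit is 1.
Rounded to 1 decimal place: 3.7 mol.

3.7 mol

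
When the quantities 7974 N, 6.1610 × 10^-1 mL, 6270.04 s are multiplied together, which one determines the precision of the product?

7974 N → 4 s.f.; 6.1610 × 10^-1 mL → 5 s.f.; 6270.04 s → 6 s.f.
The fewest is 4 significant figures, from 7974 N.

7974 N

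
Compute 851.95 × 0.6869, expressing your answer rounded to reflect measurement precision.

851.95 × 0.6869 = 585.204455
Multiplication/division keeps the fewest significant figures: 851.95 → 5 s.f., 0.6869 → 4 s.f.; limit is 4.
Rounded to 4 significant figures: 585.2.

585.2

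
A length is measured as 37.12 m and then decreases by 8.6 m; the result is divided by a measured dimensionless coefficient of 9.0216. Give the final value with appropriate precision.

37.12 m − 8.6 m = 28.52 m; the difference is limited to 1 decimal place (3 s.f.).
Carrying full precision, 28.52 ÷ 9.0216 = 3.16130176465… m; 9.0216 has 5 s.f., so the result keeps min(3, 5) = 3 s.f.
Rounded to 3 significant figures: 3.16 m.

3.16 m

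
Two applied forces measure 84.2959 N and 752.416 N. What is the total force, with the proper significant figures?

836.712 N

84.2959 N + 752.416 N = 836.7119 N.
Addition/subtraction keeps the fewest decimal places: 84.2959 → 4 decimal places, 752.416 → 3 decimal places; limit is 3.
Rounded to 3 decimal places: 836.712 N.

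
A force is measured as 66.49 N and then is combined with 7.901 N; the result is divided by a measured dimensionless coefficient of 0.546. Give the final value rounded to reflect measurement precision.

66.49 N + 7.901 N = 74.391 N; the sum is limited to 2 decimal places (4 s.f.).
Carrying full precision, 74.391 ÷ 0.546 = 136.247252747… N; 0.546 has 3 s.f., so the result keeps min(4, 3) = 3 s.f.
Rounded to 3 significant figures: 1.36 × 10² N.

1.36 × 10² N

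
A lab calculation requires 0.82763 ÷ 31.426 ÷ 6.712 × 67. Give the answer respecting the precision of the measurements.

0.26

0.82763 ÷ 31.426 ÷ 6.712 × 67 = 0.262887522361…
Multiplication/division keeps the fewest significant figures: 0.82763 → 5 s.f., 31.426 → 5 s.f., 6.712 → 4 s.f., 67 → 2 s.f.; limit is 2.
Rounded to 2 significant figures: 0.26.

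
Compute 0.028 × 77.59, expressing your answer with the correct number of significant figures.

0.028 × 77.59 = 2.17252
Multiplication/division keeps the fewest significant figures: 0.028 → 2 s.f., 77.59 → 4 s.f.; limit is 2.
Rounded to 2 significant figures: 2.2.

2.2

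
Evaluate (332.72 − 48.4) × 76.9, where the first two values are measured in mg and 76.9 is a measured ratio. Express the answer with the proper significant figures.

332.72 mg − 48.4 mg = 284.32 mg; the difference is limited to 1 decimal place (4 s.f.).
Carrying full precision, 284.32 × 76.9 = 21864.208 mg; 76.9 has 3 s.f., so the result keeps min(4, 3) = 3 s.f.
Rounded to 3 significant figures: 2.19 × 10⁴ mg.

2.19 × 10⁴ mg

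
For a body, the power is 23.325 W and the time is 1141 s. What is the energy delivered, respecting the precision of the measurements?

2.661 × 10^4 J

energy delivered = 23.325 W × 1141 s = 26613.825 J.
23.325 has 5 significant figures; 1141 has 4.
Division/multiplication keeps the fewest: 4 significant figures.
Rounded: 2.661 × 10^4 J.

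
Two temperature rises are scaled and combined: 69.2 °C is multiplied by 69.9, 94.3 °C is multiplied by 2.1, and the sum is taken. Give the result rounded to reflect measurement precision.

5.04 × 10³ °C

69.2 × 69.9 = 4837.08 → 4.84 × 10³ °C (3 s.f., last digit at the 10^1 place).
94.3 × 2.1 = 198.03 → 2.0 × 10² °C (2 s.f., last digit at the 10^1 place).
Sum: 5035.11 °C; keep the coarser place, 10^1.
Result: 5.04 × 10³ °C.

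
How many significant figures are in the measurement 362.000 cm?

6

362.000: trailing zeros after a decimal point are significant.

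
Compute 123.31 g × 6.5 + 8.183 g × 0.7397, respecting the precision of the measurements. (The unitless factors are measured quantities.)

123.31 × 6.5 = 801.515 → 8.0 × 10^2 g (2 s.f., last digit at the 10^1 place).
8.183 × 0.7397 = 6.0529651 → 6.053 g (4 s.f., last digit at the 10^-3 place).
Sum: 807.5679651 g; keep the coarser place, 10^1.
Result: 8.1 × 10^2 g.

8.1 × 10^2 g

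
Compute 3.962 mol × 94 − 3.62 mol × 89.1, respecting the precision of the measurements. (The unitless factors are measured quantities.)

3.962 × 94 = 372.428 → 3.7 × 10^2 mol (2 s.f., last digit at the 10^1 place).
3.62 × 89.1 = 322.542 → 323 mol (3 s.f., last digit at the 10^0 place).
Difference: 49.886 mol; keep the coarser place, 10^1.
Result: 5 × 10^1 mol.

5 × 10^1 mol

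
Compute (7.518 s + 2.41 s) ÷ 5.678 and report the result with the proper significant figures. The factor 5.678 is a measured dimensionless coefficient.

1.75 s

7.518 s + 2.41 s = 9.928 s; the sum is limited to 2 decimal places (3 s.f.).
Carrying full precision, 9.928 ÷ 5.678 = 1.74850299401… s; 5.678 has 4 s.f., so the result keeps min(3, 4) = 3 s.f.
Rounded to 3 significant figures: 1.75 s.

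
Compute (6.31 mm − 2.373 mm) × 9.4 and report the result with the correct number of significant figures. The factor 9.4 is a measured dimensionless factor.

6.31 mm − 2.373 mm = 3.937 mm; the difference is limited to 2 decimal places (3 s.f.).
Carrying full precision, 3.937 × 9.4 = 37.0078 mm; 9.4 has 2 s.f., so the result keeps min(3, 2) = 2 s.f.
Rounded to 2 significant figures: 37 mm.

37 mm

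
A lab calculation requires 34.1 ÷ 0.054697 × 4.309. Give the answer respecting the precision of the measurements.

34.1 ÷ 0.054697 × 4.309 = 2686.37950893…
Multiplication/division keeps the fewest significant figures: 34.1 → 3 s.f., 0.054697 → 5 s.f., 4.309 → 4 s.f.; limit is 3.
Rounded to 3 significant figures: 2.69 × 10^3.

2.69 × 10^3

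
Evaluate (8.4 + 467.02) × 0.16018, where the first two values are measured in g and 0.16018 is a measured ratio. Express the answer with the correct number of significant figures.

76.15 g

8.4 g + 467.02 g = 475.42 g; the sum is limited to 1 decimal place (4 s.f.).
Carrying full precision, 475.42 × 0.16018 = 76.1527756 g; 0.16018 has 5 s.f., so the result keeps min(4, 5) = 4 s.f.
Rounded to 4 significant figures: 76.15 g.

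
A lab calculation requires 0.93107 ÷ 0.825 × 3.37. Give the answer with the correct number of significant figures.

0.93107 ÷ 0.825 × 3.37 = 3.80327987879…
Multiplication/division keeps the fewest significant figures: 0.93107 → 5 s.f., 0.825 → 3 s.f., 3.37 → 3 s.f.; limit is 3.
Rounded to 3 significant figures: 3.80.

3.80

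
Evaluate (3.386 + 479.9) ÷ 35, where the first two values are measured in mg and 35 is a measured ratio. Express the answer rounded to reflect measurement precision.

14 mg

3.386 mg + 479.9 mg = 483.286 mg; the sum is limited to 1 decimal place (4 s.f.).
Carrying full precision, 483.286 ÷ 35 = 13.8081714286… mg; 35 has 2 s.f., so the result keeps min(4, 2) = 2 s.f.
Rounded to 2 significant figures: 14 mg.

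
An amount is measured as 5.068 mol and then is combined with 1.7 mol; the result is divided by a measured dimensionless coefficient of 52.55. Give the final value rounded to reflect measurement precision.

5.068 mol + 1.7 mol = 6.768 mol; the sum is limited to 1 decimal place (2 s.f.).
Carrying full precision, 6.768 ÷ 52.55 = 0.128791627022… mol; 52.55 has 4 s.f., so the result keeps min(2, 4) = 2 s.f.
Rounded to 2 significant figures: 0.13 mol.

0.13 mol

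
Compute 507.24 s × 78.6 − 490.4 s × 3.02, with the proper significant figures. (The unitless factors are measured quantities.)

507.24 × 78.6 = 39869.064 → 3.99 × 10^4 s (3 s.f., last digit at the 10^2 place).
490.4 × 3.02 = 1481.008 → 1.48 × 10^3 s (3 s.f., last digit at the 10^1 place).
Difference: 38388.056 s; keep the coarser place, 10^2.
Result: 3.84 × 10^4 s.

3.84 × 10^4 s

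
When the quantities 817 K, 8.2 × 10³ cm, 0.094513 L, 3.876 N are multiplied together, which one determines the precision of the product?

817 K → 3 s.f.; 8.2 × 10³ cm → 2 s.f.; 0.094513 L → 5 s.f.; 3.876 N → 4 s.f.
The fewest is 2 significant figures, from 8.2 × 10³ cm.

8.2 × 10³ cm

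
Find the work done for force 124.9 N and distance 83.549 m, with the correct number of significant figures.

1.044 × 10⁴ J

work done = 124.9 N × 83.549 m = 10435.2701 J.
124.9 has 4 significant figures; 83.549 has 5.
Division/multiplication keeps the fewest: 4 significant figures.
Rounded: 1.044 × 10⁴ J.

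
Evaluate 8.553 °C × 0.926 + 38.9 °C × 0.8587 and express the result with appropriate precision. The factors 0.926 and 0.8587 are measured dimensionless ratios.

41.3 °C

8.553 × 0.926 = 7.920078 → 7.92 °C (3 s.f., last digit at the 10^-2 place).
38.9 × 0.8587 = 33.40343 → 33.4 °C (3 s.f., last digit at the 10^-1 place).
Sum: 41.323508 °C; keep the coarser place, 10^-1.
Result: 41.3 °C.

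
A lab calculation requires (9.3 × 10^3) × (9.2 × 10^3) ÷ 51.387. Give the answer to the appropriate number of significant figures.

(9.3 × 10^3) × (9.2 × 10^3) ÷ 51.387 = 1665012.55181…
Multiplication/division keeps the fewest significant figures: 9.3 × 10^3 → 2 s.f., 9.2 × 10^3 → 2 s.f., 51.387 → 5 s.f.; limit is 2.
Rounded to 2 significant figures: 1.7 × 10^6.

1.7 × 10^6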